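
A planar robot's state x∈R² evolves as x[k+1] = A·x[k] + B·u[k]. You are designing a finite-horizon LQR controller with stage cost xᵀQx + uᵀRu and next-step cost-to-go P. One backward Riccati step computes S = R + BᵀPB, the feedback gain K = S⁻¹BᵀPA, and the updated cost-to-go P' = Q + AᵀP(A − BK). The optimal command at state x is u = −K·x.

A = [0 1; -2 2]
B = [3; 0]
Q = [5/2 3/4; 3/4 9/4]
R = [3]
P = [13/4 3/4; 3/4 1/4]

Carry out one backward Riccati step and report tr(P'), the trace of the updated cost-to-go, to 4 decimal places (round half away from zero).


6.0756

BᵀP = [9.7500 2.2500]
S = R + BᵀPB = [3] + [29.2500] = [32.2500]
BᵀPA = [-4.5000 14.2500]
K = S⁻¹·BᵀPA = [-0.1395 0.4419]
A−BK = [0.4186 -0.3256; -2.0000 2.0000]
AᵀP(A−BK) = [0.3721 -0.5116; -0.5116 0.9535]
P' = Q + AᵀP(A−BK) = [2.8721 0.2384; 0.2384 3.2035]
tr(P') = 6.0756


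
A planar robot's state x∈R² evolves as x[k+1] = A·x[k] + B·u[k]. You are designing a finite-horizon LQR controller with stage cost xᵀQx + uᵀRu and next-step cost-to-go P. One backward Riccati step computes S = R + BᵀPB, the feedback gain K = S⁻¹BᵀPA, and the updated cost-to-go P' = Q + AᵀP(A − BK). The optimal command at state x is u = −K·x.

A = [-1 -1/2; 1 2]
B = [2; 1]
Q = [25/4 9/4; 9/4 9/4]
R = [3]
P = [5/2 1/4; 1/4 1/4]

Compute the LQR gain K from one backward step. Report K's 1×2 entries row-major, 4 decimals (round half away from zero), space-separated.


-0.3158 -0.0789

BᵀP = [5.2500 0.7500]
S = R + BᵀPB = [3] + [11.2500] = [14.2500]
BᵀPA = [-4.5000 -1.1250]
K = S⁻¹·BᵀPA = [-0.3158 -0.0789]
A−BK = [-0.3684 -0.3421; 1.3158 2.0789]
AᵀP(A−BK) = [0.8289 0.7697; 0.7697 1.0362]
P' = Q + AᵀP(A−BK) = [7.0789 3.0197; 3.0197 3.2862]
tr(P') = 10.3651


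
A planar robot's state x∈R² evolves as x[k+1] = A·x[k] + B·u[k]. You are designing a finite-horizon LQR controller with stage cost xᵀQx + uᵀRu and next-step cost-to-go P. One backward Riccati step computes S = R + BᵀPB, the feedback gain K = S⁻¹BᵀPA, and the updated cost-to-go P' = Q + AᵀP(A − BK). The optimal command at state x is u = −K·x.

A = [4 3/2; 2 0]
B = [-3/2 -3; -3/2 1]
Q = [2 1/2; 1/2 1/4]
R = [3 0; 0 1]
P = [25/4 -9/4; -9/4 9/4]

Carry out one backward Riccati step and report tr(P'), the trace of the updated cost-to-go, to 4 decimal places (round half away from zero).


7.9538

BᵀP = [-6.0000 0.0000; -21.0000 9.0000]
S = R + BᵀPB = [3 0; 0 1] + [9.0000 18.0000; 18.0000 72.0000] = [12.0000 18.0000; 18.0000 73.0000]
BᵀPA = [-24.0000 -9.0000; -66.0000 -31.5000]
K = S⁻¹·BᵀPA = [-1.0217 -0.1630; -0.6522 -0.3913]
A−BK = [0.5109 0.0815; 1.1196 0.1467]
AᵀP(A−BK) = [5.4348 1.0109; 1.0109 0.2690]
P' = Q + AᵀP(A−BK) = [7.4348 1.5109; 1.5109 0.5190]
tr(P') = 7.9538


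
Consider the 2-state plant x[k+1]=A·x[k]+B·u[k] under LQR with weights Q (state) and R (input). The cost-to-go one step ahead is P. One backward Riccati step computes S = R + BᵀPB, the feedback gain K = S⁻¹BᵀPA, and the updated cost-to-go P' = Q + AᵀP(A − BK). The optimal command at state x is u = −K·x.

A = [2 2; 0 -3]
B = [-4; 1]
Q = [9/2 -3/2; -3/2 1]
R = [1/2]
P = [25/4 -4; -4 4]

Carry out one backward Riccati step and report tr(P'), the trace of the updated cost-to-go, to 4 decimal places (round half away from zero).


12.8480

BᵀP = [-29.0000 20.0000]
S = R + BᵀPB = [1/2] + [136.0000] = [136.5000]
BᵀPA = [-58.0000 -118.0000]
K = S⁻¹·BᵀPA = [-0.4249 -0.8645]
A−BK = [0.3004 -1.4579; 0.4249 -2.1355]
AᵀP(A−BK) = [0.3553 -1.1392; -1.1392 6.9927]
P' = Q + AᵀP(A−BK) = [4.8553 -2.6392; -2.6392 7.9927]
tr(P') = 12.8480


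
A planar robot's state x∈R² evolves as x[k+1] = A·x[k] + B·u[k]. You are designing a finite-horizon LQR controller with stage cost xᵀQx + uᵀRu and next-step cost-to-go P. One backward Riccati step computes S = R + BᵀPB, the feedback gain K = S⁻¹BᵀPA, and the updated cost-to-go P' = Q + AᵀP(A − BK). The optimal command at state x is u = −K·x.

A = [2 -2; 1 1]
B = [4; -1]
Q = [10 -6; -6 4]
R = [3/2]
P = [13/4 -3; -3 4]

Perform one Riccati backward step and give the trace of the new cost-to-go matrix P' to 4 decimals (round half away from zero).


BᵀP = [16.0000 -16.0000]
S = R + BᵀPB = [3/2] + [80.0000] = [81.5000]
BᵀPA = [16.0000 -48.0000]
K = S⁻¹·BᵀPA = [0.1963 -0.5890]
A−BK = [1.2147 0.3558; 1.1963 0.4110]
AᵀP(A−BK) = [1.8589 0.4233; 0.4233 0.7301]
P' = Q + AᵀP(A−BK) = [11.8589 -5.5767; -5.5767 4.7301]
tr(P') = 16.5890

16.5890


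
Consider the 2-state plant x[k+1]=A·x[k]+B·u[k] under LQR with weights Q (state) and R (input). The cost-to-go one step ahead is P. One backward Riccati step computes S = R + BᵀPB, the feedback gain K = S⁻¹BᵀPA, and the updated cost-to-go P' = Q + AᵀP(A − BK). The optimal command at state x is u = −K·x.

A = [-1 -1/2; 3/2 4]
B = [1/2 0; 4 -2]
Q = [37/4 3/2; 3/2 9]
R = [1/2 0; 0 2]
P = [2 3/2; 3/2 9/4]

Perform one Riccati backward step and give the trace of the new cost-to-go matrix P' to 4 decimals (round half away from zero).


BᵀP = [7.0000 9.7500; -3.0000 -4.5000]
S = R + BᵀPB = [1/2 0; 0 2] + [42.5000 -19.5000; -19.5000 9.0000] = [43.0000 -19.5000; -19.5000 11.0000]
BᵀPA = [7.6250 35.5000; -3.7500 -16.5000]
K = S⁻¹·BᵀPA = [0.1159 0.7412; -0.1354 -0.1860]
A−BK = [-1.0580 -0.8706; 0.7655 0.6631]
AᵀP(A−BK) = [1.1708 1.0256; 1.0256 1.1173]
P' = Q + AᵀP(A−BK) = [10.4208 2.5256; 2.5256 10.1173]
tr(P') = 20.5381

20.5381


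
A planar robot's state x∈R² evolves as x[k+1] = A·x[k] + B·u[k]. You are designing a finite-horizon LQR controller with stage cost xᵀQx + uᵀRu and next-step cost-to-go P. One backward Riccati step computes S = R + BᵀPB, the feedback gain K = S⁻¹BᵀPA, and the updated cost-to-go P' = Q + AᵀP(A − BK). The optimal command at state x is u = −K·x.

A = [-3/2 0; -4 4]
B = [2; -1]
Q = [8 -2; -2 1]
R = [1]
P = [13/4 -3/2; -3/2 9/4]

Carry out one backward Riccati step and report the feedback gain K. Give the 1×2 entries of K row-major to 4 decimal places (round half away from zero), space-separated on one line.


0.4045 -0.9438

BᵀP = [8.0000 -5.2500]
S = R + BᵀPB = [1] + [21.2500] = [22.2500]
BᵀPA = [9.0000 -21.0000]
K = S⁻¹·BᵀPA = [0.4045 -0.9438]
A−BK = [-2.3090 1.8876; -3.5955 3.0562]
AᵀP(A−BK) = [21.6721 -18.5056; -18.5056 16.1798]
P' = Q + AᵀP(A−BK) = [29.6721 -20.5056; -20.5056 17.1798]
tr(P') = 46.8518


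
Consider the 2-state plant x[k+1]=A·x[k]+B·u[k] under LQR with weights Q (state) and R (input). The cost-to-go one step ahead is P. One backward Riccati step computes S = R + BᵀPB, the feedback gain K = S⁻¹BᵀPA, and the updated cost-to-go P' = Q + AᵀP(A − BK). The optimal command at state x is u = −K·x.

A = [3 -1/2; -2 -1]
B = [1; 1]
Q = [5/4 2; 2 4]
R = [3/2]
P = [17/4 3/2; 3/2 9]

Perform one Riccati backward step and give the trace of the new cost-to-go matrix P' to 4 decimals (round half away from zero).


BᵀP = [5.7500 10.5000]
S = R + BᵀPB = [3/2] + [16.2500] = [17.7500]
BᵀPA = [-3.7500 -13.3750]
K = S⁻¹·BᵀPA = [-0.2113 -0.7535]
A−BK = [3.2113 0.2535; -1.7887 -0.2465]
AᵀP(A−BK) = [55.4577 5.7993; 5.7993 1.4842]
P' = Q + AᵀP(A−BK) = [56.7077 7.7993; 7.7993 5.4842]
tr(P') = 62.1919

62.1919


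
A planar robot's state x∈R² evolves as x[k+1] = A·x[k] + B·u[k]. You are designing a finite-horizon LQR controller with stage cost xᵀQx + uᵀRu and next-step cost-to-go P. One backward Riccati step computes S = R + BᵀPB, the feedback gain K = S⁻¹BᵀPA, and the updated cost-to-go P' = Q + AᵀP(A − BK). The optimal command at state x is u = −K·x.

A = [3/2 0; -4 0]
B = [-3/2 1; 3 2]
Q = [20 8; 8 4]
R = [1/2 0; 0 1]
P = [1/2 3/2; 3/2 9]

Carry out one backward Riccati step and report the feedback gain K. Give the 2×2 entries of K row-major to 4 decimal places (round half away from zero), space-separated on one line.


BᵀP = [3.7500 24.7500; 3.5000 19.5000]
S = R + BᵀPB = [1/2 0; 0 1] + [68.6250 53.2500; 53.2500 42.5000] = [69.1250 53.2500; 53.2500 43.5000]
BᵀPA = [-93.3750 0.0000; -72.7500 0.0000]
K = S⁻¹·BᵀPA = [-1.0963 0.0000; -0.3304 0.0000]
A−BK = [0.1860 0.0000; -0.0503 0.0000]
AᵀP(A−BK) = [0.7221 0.0000; 0.0000 0.0000]
P' = Q + AᵀP(A−BK) = [20.7221 8.0000; 8.0000 4.0000]
tr(P') = 24.7221

-1.0963 0.0000 -0.3304 0.0000


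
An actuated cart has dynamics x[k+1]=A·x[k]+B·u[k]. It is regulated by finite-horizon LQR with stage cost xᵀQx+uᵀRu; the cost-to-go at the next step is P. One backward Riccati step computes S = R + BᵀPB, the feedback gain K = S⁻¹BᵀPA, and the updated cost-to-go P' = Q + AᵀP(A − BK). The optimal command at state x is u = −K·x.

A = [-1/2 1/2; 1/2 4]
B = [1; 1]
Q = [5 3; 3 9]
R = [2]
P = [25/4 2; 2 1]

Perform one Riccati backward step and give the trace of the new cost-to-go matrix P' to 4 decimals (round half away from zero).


20.2311

BᵀP = [8.2500 3.0000]
S = R + BᵀPB = [2] + [11.2500] = [13.2500]
BᵀPA = [-2.6250 16.1250]
K = S⁻¹·BᵀPA = [-0.1981 1.2170]
A−BK = [-0.3019 -0.7170; 0.6981 2.7830]
AᵀP(A−BK) = [0.2925 0.1321; 0.1321 5.9387]
P' = Q + AᵀP(A−BK) = [5.2925 3.1321; 3.1321 14.9387]
tr(P') = 20.2311


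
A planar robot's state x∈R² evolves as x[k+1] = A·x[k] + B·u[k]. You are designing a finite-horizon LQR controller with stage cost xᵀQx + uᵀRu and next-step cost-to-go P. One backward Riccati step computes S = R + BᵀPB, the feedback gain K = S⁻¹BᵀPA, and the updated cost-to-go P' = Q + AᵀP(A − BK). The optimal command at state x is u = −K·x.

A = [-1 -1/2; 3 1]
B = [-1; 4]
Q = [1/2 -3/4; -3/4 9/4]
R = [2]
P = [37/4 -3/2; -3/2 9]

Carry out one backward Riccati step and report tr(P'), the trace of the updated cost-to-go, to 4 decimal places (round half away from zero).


BᵀP = [-15.2500 37.5000]
S = R + BᵀPB = [2] + [165.2500] = [167.2500]
BᵀPA = [127.7500 45.1250]
K = S⁻¹·BᵀPA = [0.7638 0.2698]
A−BK = [-0.2362 -0.2302; -0.0553 -0.0792]
AᵀP(A−BK) = [1.6712 0.9073; 0.9073 0.6375]
P' = Q + AᵀP(A−BK) = [2.1712 0.1573; 0.1573 2.8875]
tr(P') = 5.0587

5.0587


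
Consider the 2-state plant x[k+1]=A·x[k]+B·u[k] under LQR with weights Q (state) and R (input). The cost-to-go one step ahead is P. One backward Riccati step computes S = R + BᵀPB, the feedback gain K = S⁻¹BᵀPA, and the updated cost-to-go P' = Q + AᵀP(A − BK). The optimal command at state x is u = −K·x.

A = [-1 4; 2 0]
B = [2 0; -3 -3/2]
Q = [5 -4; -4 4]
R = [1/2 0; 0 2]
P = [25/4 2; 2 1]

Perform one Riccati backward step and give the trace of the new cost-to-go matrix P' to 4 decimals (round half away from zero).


27.8267

BᵀP = [6.5000 1.0000; -3.0000 -1.5000]
S = R + BᵀPB = [1/2 0; 0 2] + [10.0000 -1.5000; -1.5000 2.2500] = [10.5000 -1.5000; -1.5000 4.2500]
BᵀPA = [-4.5000 26.0000; 0.0000 -12.0000]
K = S⁻¹·BᵀPA = [-0.4513 2.1829; -0.1593 -2.0531]
A−BK = [-0.0973 -0.3658; 0.4071 3.4690]
AᵀP(A−BK) = [0.2190 0.8230; 0.8230 18.6077]
P' = Q + AᵀP(A−BK) = [5.2190 -3.1770; -3.1770 22.6077]
tr(P') = 27.8267


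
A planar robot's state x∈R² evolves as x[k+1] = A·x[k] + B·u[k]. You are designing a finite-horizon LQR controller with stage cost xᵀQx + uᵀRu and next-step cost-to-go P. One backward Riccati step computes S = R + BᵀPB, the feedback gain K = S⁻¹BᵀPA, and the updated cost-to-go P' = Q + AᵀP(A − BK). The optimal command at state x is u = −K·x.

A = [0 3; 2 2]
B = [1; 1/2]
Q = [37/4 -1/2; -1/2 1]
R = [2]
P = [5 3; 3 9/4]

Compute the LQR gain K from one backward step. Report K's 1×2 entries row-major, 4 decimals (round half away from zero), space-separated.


0.7811 2.6272

BᵀP = [6.5000 4.1250]
S = R + BᵀPB = [2] + [8.5625] = [10.5625]
BᵀPA = [8.2500 27.7500]
K = S⁻¹·BᵀPA = [0.7811 2.6272]
A−BK = [-0.7811 0.3728; 1.6095 0.6864]
AᵀP(A−BK) = [2.5562 5.3254; 5.3254 17.0947]
P' = Q + AᵀP(A−BK) = [11.8062 4.8254; 4.8254 18.0947]
tr(P') = 29.9009


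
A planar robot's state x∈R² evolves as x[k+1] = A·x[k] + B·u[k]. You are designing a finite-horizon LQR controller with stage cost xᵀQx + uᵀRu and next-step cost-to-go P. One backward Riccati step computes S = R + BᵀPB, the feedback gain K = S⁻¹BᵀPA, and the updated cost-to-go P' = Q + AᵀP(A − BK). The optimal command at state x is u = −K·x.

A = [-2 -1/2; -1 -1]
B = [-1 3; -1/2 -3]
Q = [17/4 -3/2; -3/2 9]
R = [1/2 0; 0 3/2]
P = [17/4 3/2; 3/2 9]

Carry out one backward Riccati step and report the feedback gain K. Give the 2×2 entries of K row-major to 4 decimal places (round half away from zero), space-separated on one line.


1.8810 0.9415 0.0038 0.1659

BᵀP = [-5.0000 -6.0000; 8.2500 -22.5000]
S = R + BᵀPB = [1/2 0; 0 3/2] + [8.0000 3.0000; 3.0000 92.2500] = [8.5000 3.0000; 3.0000 93.7500]
BᵀPA = [16.0000 8.5000; 6.0000 18.3750]
K = S⁻¹·BᵀPA = [1.8810 0.9415; 0.0038 0.1659]
A−BK = [-0.1304 -0.0562; -0.0481 -0.0317]
AᵀP(A−BK) = [1.8810 0.9415; 0.9415 0.5122]
P' = Q + AᵀP(A−BK) = [6.1310 -0.5585; -0.5585 9.5122]
tr(P') = 15.6432


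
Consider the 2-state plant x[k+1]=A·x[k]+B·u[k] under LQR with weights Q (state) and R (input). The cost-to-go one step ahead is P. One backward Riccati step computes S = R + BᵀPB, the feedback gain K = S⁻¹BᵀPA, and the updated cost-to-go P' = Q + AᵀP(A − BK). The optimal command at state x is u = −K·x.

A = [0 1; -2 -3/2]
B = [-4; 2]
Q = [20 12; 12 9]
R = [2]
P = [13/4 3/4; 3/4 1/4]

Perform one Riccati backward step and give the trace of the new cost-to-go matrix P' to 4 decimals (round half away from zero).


29.5843

BᵀP = [-11.5000 -2.5000]
S = R + BᵀPB = [2] + [41.0000] = [43.0000]
BᵀPA = [5.0000 -7.7500]
K = S⁻¹·BᵀPA = [0.1163 -0.1802]
A−BK = [0.4651 0.2791; -2.2326 -1.1395]
AᵀP(A−BK) = [0.4186 0.1512; 0.1512 0.1657]
P' = Q + AᵀP(A−BK) = [20.4186 12.1512; 12.1512 9.1657]
tr(P') = 29.5843


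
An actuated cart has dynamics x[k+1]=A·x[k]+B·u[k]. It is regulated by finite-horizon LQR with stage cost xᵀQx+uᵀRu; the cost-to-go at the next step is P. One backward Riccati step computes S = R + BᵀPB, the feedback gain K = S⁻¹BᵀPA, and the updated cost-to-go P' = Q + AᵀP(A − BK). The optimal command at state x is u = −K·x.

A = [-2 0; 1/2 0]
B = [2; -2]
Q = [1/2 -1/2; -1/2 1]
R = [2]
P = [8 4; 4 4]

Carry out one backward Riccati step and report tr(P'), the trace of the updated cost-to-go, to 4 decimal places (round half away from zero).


BᵀP = [8.0000 0.0000]
S = R + BᵀPB = [2] + [16.0000] = [18.0000]
BᵀPA = [-16.0000 0.0000]
K = S⁻¹·BᵀPA = [-0.8889 0.0000]
A−BK = [-0.2222 0.0000; -1.2778 0.0000]
AᵀP(A−BK) = [10.7778 0.0000; 0.0000 0.0000]
P' = Q + AᵀP(A−BK) = [11.2778 -0.5000; -0.5000 1.0000]
tr(P') = 12.2778

12.2778


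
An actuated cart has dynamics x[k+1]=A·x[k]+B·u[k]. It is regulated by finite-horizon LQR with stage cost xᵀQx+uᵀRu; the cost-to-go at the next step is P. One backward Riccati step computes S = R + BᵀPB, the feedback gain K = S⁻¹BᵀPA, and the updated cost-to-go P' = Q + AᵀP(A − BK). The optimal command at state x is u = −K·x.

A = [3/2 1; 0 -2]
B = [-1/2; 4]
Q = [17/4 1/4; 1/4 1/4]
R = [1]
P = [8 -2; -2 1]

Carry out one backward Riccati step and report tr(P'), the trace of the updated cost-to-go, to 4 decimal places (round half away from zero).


BᵀP = [-12.0000 5.0000]
S = R + BᵀPB = [1] + [26.0000] = [27.0000]
BᵀPA = [-18.0000 -22.0000]
K = S⁻¹·BᵀPA = [-0.6667 -0.8148]
A−BK = [1.1667 0.5926; 2.6667 1.2593]
AᵀP(A−BK) = [6.0000 3.3333; 3.3333 2.0741]
P' = Q + AᵀP(A−BK) = [10.2500 3.5833; 3.5833 2.3241]
tr(P') = 12.5741

12.5741


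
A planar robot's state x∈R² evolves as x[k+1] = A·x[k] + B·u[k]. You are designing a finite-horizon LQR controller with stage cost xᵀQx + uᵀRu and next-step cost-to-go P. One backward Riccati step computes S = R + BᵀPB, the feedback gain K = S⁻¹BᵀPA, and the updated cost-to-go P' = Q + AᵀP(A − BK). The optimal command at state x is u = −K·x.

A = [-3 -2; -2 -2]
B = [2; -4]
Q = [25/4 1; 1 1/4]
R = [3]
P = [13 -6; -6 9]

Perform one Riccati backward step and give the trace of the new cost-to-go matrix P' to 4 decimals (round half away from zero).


117.5610

BᵀP = [50.0000 -48.0000]
S = R + BᵀPB = [3] + [292.0000] = [295.0000]
BᵀPA = [-54.0000 -4.0000]
K = S⁻¹·BᵀPA = [-0.1831 -0.0136]
A−BK = [-2.6339 -1.9729; -2.7322 -2.0542]
AᵀP(A−BK) = [71.1153 53.2678; 53.2678 39.9458]
P' = Q + AᵀP(A−BK) = [77.3653 54.2678; 54.2678 40.1958]
tr(P') = 117.5610


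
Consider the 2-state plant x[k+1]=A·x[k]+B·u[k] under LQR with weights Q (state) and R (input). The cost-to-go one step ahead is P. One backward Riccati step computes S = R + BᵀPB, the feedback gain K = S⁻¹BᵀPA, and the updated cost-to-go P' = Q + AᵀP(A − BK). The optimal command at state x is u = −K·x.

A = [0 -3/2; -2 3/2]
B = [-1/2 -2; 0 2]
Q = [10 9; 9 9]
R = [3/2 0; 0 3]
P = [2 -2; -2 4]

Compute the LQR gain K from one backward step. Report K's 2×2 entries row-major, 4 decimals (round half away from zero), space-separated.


BᵀP = [-1.0000 1.0000; -8.0000 12.0000]
S = R + BᵀPB = [3/2 0; 0 3] + [0.5000 4.0000; 4.0000 40.0000] = [2.0000 4.0000; 4.0000 43.0000]
BᵀPA = [-2.0000 3.0000; -24.0000 30.0000]
K = S⁻¹·BᵀPA = [0.1429 0.1286; -0.5714 0.6857]
A−BK = [-1.0714 -0.0643; -0.8571 0.1286]
AᵀP(A−BK) = [2.5714 -1.2857; -1.2857 1.5429]
P' = Q + AᵀP(A−BK) = [12.5714 7.7143; 7.7143 10.5429]
tr(P') = 23.1143

0.1429 0.1286 -0.5714 0.6857


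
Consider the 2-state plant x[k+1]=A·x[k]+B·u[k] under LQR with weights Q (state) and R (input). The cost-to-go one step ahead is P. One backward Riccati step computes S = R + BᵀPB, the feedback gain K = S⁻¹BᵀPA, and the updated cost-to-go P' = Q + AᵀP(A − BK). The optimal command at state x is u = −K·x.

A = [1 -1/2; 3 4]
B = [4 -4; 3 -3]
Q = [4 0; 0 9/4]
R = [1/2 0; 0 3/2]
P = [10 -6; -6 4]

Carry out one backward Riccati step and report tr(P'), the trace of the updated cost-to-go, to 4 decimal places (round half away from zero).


BᵀP = [22.0000 -12.0000; -22.0000 12.0000]
S = R + BᵀPB = [1/2 0; 0 3/2] + [52.0000 -52.0000; -52.0000 52.0000] = [52.5000 -52.0000; -52.0000 53.5000]
BᵀPA = [-14.0000 -59.0000; 14.0000 59.0000]
K = S⁻¹·BᵀPA = [-0.2005 -0.8449; 0.0668 0.2816]
A−BK = [2.0692 4.0060; 3.8019 7.3795]
AᵀP(A−BK) = [6.2578 12.2291; 12.2291 24.0370]
P' = Q + AᵀP(A−BK) = [10.2578 12.2291; 12.2291 26.2870]
tr(P') = 36.5447

36.5447


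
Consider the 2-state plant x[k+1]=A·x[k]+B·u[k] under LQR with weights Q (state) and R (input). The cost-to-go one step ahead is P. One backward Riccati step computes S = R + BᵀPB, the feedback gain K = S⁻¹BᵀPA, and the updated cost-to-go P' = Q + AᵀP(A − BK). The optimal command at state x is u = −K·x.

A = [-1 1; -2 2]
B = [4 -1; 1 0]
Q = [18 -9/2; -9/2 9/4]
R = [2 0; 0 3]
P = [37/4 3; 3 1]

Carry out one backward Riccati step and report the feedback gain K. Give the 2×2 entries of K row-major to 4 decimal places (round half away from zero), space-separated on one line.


-0.3651 0.3651 0.0529 -0.0529

BᵀP = [40.0000 13.0000; -9.2500 -3.0000]
S = R + BᵀPB = [2 0; 0 3] + [173.0000 -40.0000; -40.0000 9.2500] = [175.0000 -40.0000; -40.0000 12.2500]
BᵀPA = [-66.0000 66.0000; 15.2500 -15.2500]
K = S⁻¹·BᵀPA = [-0.3651 0.3651; 0.0529 -0.0529]
A−BK = [0.5131 -0.5131; -1.6349 1.6349]
AᵀP(A−BK) = [0.3499 -0.3499; -0.3499 0.3499]
P' = Q + AᵀP(A−BK) = [18.3499 -4.8499; -4.8499 2.5999]
tr(P') = 20.9498


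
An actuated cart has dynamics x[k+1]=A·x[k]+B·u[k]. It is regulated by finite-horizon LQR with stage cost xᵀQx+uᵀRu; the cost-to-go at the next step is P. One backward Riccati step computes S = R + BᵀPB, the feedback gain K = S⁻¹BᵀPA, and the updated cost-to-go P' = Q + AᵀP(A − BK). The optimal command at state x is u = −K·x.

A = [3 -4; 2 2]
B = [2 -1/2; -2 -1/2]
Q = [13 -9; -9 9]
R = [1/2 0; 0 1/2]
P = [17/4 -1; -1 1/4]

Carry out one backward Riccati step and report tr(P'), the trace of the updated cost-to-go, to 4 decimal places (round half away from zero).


24.3150

BᵀP = [10.5000 -2.5000; -1.6250 0.3750]
S = R + BᵀPB = [1/2 0; 0 1/2] + [26.0000 -4.0000; -4.0000 0.6250] = [26.5000 -4.0000; -4.0000 1.1250]
BᵀPA = [26.5000 -47.0000; -4.1250 7.2500]
K = S⁻¹·BᵀPA = [0.9638 -1.7285; -0.2398 0.2986]
A−BK = [0.9525 -0.3937; 3.8077 -1.3077]
AᵀP(A−BK) = [0.7200 -0.9627; -0.9627 1.5950]
P' = Q + AᵀP(A−BK) = [13.7200 -9.9627; -9.9627 10.5950]
tr(P') = 24.3150


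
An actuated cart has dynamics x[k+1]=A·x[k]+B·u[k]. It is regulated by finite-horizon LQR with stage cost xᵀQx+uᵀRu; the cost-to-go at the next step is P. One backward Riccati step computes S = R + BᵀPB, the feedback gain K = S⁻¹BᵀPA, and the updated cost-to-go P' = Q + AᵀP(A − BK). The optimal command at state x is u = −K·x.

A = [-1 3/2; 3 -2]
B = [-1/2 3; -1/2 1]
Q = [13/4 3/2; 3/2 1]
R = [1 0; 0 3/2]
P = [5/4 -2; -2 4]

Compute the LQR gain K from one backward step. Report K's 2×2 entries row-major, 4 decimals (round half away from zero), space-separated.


BᵀP = [0.3750 -1.0000; 1.7500 -2.0000]
S = R + BᵀPB = [1 0; 0 3/2] + [0.3125 0.1250; 0.1250 3.2500] = [1.3125 0.1250; 0.1250 4.7500]
BᵀPA = [-3.3750 2.5625; -7.7500 6.6250]
K = S⁻¹·BᵀPA = [-2.4221 1.8241; -1.5678 1.3467]
A−BK = [2.4925 -1.6281; 3.3568 -2.4347]
AᵀP(A−BK) = [28.9246 -22.2814; -22.2814 17.2161]
P' = Q + AᵀP(A−BK) = [32.1746 -20.7814; -20.7814 18.2161]
tr(P') = 50.3907

-2.4221 1.8241 -1.5678 1.3467


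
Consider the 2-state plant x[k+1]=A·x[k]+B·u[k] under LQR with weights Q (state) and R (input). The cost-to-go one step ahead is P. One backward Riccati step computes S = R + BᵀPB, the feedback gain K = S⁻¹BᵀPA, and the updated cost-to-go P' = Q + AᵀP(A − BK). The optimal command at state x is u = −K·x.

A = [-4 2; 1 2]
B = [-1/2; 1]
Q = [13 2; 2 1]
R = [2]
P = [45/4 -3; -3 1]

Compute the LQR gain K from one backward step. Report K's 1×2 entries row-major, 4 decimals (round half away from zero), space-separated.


BᵀP = [-8.6250 2.5000]
S = R + BᵀPB = [2] + [6.8125] = [8.8125]
BᵀPA = [37.0000 -12.2500]
K = S⁻¹·BᵀPA = [4.1986 -1.3901]
A−BK = [-1.9007 1.3050; -3.1986 3.3901]
AᵀP(A−BK) = [49.6525 -18.5674; -18.5674 7.9716]
P' = Q + AᵀP(A−BK) = [62.6525 -16.5674; -16.5674 8.9716]
tr(P') = 71.6241

4.1986 -1.3901


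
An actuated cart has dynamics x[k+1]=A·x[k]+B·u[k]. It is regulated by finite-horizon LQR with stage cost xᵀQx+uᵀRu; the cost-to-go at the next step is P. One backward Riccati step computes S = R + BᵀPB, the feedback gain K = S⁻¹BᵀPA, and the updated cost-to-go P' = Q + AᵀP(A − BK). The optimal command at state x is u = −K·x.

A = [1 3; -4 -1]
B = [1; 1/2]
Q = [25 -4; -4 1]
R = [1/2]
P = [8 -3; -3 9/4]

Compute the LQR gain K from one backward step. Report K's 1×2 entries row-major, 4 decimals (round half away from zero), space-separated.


BᵀP = [6.5000 -1.8750]
S = R + BᵀPB = [1/2] + [5.5625] = [6.0625]
BᵀPA = [14.0000 21.3750]
K = S⁻¹·BᵀPA = [2.3093 3.5258]
A−BK = [-1.3093 -0.5258; -5.1546 -2.7629]
AᵀP(A−BK) = [35.6701 22.6392; 22.6392 16.8866]
P' = Q + AᵀP(A−BK) = [60.6701 18.6392; 18.6392 17.8866]
tr(P') = 78.5567

2.3093 3.5258


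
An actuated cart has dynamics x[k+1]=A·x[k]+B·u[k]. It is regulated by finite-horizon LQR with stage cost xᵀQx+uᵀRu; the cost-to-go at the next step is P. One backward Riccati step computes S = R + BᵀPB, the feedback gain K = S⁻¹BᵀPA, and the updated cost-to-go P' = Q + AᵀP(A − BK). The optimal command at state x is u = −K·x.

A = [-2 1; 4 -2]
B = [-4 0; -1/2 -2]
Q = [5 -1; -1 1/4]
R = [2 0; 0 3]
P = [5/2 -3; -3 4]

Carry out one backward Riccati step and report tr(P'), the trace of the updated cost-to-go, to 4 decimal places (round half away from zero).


BᵀP = [-8.5000 10.0000; 6.0000 -8.0000]
S = R + BᵀPB = [2 0; 0 3] + [29.0000 -20.0000; -20.0000 16.0000] = [31.0000 -20.0000; -20.0000 19.0000]
BᵀPA = [57.0000 -28.5000; -44.0000 22.0000]
K = S⁻¹·BᵀPA = [1.0741 -0.5370; -1.1852 0.5926]
A−BK = [2.2963 -1.1481; 2.1667 -1.0833]
AᵀP(A−BK) = [8.6296 -4.3148; -4.3148 2.1574]
P' = Q + AᵀP(A−BK) = [13.6296 -5.3148; -5.3148 2.4074]
tr(P') = 16.0370

16.0370


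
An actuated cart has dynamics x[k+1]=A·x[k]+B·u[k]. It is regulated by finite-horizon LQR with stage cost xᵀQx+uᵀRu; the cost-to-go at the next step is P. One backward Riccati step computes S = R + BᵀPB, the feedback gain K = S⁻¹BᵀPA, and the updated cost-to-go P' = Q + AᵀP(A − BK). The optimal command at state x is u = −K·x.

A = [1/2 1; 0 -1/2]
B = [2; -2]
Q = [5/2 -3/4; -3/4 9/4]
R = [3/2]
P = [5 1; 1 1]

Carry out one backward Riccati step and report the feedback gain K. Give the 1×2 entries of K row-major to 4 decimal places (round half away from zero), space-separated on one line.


0.2286 0.4571

BᵀP = [8.0000 0.0000]
S = R + BᵀPB = [3/2] + [16.0000] = [17.5000]
BᵀPA = [4.0000 8.0000]
K = S⁻¹·BᵀPA = [0.2286 0.4571]
A−BK = [0.0429 0.0857; 0.4571 0.4143]
AᵀP(A−BK) = [0.3357 0.4214; 0.4214 0.5929]
P' = Q + AᵀP(A−BK) = [2.8357 -0.3286; -0.3286 2.8429]
tr(P') = 5.6786


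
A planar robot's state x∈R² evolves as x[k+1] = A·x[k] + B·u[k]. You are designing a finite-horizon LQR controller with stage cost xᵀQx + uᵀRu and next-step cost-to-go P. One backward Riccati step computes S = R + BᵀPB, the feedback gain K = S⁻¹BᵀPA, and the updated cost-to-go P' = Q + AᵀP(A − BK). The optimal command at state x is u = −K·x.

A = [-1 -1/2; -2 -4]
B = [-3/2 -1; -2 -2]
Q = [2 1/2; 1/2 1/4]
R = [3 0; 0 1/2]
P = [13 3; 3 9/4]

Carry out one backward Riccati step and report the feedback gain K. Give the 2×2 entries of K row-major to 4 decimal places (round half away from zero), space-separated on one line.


BᵀP = [-25.5000 -9.0000; -19.0000 -7.5000]
S = R + BᵀPB = [3 0; 0 1/2] + [56.2500 43.5000; 43.5000 34.0000] = [59.2500 43.5000; 43.5000 34.5000]
BᵀPA = [43.5000 48.7500; 34.0000 39.5000]
K = S⁻¹·BᵀPA = [0.1432 -0.2395; 0.8049 1.4469]
A−BK = [0.0198 0.5877; -0.1037 -1.5852]
AᵀP(A−BK) = [0.4025 0.7235; 0.7235 5.7728]
P' = Q + AᵀP(A−BK) = [2.4025 1.2235; 1.2235 6.0228]
tr(P') = 8.4253

0.1432 -0.2395 0.8049 1.4469


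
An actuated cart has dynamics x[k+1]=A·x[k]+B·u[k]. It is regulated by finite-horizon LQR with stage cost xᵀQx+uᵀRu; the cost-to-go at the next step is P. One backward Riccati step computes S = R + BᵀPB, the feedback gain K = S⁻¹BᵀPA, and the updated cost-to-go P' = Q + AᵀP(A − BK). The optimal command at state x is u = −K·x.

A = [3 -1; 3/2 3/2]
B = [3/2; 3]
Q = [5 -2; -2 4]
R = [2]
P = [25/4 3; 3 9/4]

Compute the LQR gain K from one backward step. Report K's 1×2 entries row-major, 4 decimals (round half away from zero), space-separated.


1.1372 -0.0237

BᵀP = [18.3750 11.2500]
S = R + BᵀPB = [2] + [61.3125] = [63.3125]
BᵀPA = [72.0000 -1.5000]
K = S⁻¹·BᵀPA = [1.1372 -0.0237]
A−BK = [1.2942 -0.9645; -1.9116 1.5711]
AᵀP(A−BK) = [6.4329 -2.9817; -2.9817 2.2770]
P' = Q + AᵀP(A−BK) = [11.4329 -4.9817; -4.9817 6.2770]
tr(P') = 17.7099


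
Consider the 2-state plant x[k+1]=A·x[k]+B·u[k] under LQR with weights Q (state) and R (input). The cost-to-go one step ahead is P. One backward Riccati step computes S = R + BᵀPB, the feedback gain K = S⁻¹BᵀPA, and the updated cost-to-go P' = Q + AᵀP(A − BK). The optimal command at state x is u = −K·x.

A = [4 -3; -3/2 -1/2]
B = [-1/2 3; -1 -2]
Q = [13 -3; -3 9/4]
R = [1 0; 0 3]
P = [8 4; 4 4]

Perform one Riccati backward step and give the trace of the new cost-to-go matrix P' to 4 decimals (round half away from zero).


BᵀP = [-8.0000 -6.0000; 16.0000 4.0000]
S = R + BᵀPB = [1 0; 0 3] + [10.0000 -12.0000; -12.0000 40.0000] = [11.0000 -12.0000; -12.0000 43.0000]
BᵀPA = [-23.0000 27.0000; 58.0000 -50.0000]
K = S⁻¹·BᵀPA = [-0.8906 1.7052; 1.1003 -0.6869]
A−BK = [0.2538 -0.0866; -0.1900 -0.1687]
AᵀP(A−BK) = [4.6991 -3.9392; -3.9392 4.6140]
P' = Q + AᵀP(A−BK) = [17.6991 -6.9392; -6.9392 6.8640]
tr(P') = 24.5631

24.5631


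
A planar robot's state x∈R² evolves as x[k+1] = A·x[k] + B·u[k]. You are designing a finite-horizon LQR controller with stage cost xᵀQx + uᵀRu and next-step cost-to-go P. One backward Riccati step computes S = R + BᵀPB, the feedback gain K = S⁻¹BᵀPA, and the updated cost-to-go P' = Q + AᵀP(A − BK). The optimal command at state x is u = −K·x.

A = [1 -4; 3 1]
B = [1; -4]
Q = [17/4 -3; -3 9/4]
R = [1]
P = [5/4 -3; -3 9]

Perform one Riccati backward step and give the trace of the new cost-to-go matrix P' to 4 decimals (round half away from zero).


10.8098

BᵀP = [13.2500 -39.0000]
S = R + BᵀPB = [1] + [169.2500] = [170.2500]
BᵀPA = [-103.7500 -92.0000]
K = S⁻¹·BᵀPA = [-0.6094 -0.5404]
A−BK = [1.6094 -3.4596; 0.5624 -1.1615]
AᵀP(A−BK) = [1.0250 -1.0646; -1.0646 3.2849]
P' = Q + AᵀP(A−BK) = [5.2750 -4.0646; -4.0646 5.5349]
tr(P') = 10.8098


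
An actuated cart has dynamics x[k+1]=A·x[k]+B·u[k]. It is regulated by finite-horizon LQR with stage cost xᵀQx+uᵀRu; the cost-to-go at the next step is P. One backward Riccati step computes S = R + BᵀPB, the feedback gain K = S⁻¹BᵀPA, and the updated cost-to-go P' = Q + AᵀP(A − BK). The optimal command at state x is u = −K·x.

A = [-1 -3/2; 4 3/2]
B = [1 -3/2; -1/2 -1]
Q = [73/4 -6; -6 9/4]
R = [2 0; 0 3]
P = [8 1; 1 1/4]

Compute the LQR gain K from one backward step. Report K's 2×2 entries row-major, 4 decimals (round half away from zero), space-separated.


BᵀP = [7.5000 0.8750; -13.0000 -1.7500]
S = R + BᵀPB = [2 0; 0 3] + [7.0625 -12.1250; -12.1250 21.2500] = [9.0625 -12.1250; -12.1250 24.2500]
BᵀPA = [-4.0000 -9.9375; 6.0000 16.8750]
K = S⁻¹·BᵀPA = [-0.3333 -0.5000; 0.0808 0.4459]
A−BK = [-0.5455 -0.3312; 3.9141 1.6959]
AᵀP(A−BK) = [2.1821 1.3247; 1.3247 1.5696]
P' = Q + AᵀP(A−BK) = [20.4321 -4.6753; -4.6753 3.8196]
tr(P') = 24.2517

-0.3333 -0.5000 0.0808 0.4459


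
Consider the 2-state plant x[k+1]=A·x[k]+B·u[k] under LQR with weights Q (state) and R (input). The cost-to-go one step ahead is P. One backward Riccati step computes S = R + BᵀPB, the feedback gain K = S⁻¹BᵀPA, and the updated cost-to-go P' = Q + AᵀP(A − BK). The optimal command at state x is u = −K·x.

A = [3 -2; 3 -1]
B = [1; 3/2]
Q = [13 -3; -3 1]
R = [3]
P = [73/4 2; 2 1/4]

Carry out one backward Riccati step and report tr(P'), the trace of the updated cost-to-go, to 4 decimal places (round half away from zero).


BᵀP = [21.2500 2.3750]
S = R + BᵀPB = [3] + [24.8125] = [27.8125]
BᵀPA = [70.8750 -44.8750]
K = S⁻¹·BᵀPA = [2.5483 -1.6135]
A−BK = [0.4517 -0.3865; -0.8225 1.4202]
AᵀP(A−BK) = [21.8882 -13.8944; -13.8944 8.8449]
P' = Q + AᵀP(A−BK) = [34.8882 -16.8944; -16.8944 9.8449]
tr(P') = 44.7331

44.7331


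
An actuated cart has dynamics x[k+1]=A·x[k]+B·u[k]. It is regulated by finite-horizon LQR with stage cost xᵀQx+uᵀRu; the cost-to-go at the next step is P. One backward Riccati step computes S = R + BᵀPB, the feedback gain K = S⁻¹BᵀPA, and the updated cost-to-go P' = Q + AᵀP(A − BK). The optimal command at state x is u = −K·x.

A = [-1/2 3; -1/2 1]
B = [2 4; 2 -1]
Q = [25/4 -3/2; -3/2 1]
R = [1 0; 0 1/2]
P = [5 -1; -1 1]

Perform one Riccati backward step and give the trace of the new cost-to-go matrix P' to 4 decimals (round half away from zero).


BᵀP = [8.0000 0.0000; 21.0000 -5.0000]
S = R + BᵀPB = [1 0; 0 1/2] + [16.0000 32.0000; 32.0000 89.0000] = [17.0000 32.0000; 32.0000 89.5000]
BᵀPA = [-4.0000 24.0000; -8.0000 58.0000]
K = S⁻¹·BᵀPA = [-0.2050 0.5869; -0.0161 0.4382]
A−BK = [-0.0256 0.0734; -0.1060 0.2643]
AᵀP(A−BK) = [0.0513 -0.1467; -0.1467 0.4985]
P' = Q + AᵀP(A−BK) = [6.3013 -1.6467; -1.6467 1.4985]
tr(P') = 7.7997

7.7997


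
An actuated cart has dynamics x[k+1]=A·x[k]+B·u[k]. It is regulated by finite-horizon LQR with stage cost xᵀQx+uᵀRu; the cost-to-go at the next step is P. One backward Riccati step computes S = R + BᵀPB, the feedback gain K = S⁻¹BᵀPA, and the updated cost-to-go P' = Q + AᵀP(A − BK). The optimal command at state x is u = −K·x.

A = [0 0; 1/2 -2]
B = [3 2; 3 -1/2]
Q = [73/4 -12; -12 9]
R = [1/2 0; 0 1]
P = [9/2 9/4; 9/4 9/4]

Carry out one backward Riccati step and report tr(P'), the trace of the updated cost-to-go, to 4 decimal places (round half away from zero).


BᵀP = [20.2500 13.5000; 7.8750 3.3750]
S = R + BᵀPB = [1/2 0; 0 1] + [101.2500 33.7500; 33.7500 14.0625] = [101.7500 33.7500; 33.7500 15.0625]
BᵀPA = [6.7500 -27.0000; 1.6875 -6.7500]
K = S⁻¹·BᵀPA = [0.1136 -0.4545; -0.1426 0.5703]
A−BK = [-0.0557 0.2230; 0.0878 -0.3513]
AᵀP(A−BK) = [0.0361 -0.1444; -0.1444 0.5774]
P' = Q + AᵀP(A−BK) = [18.2861 -12.1444; -12.1444 9.5774]
tr(P') = 27.8635

27.8635


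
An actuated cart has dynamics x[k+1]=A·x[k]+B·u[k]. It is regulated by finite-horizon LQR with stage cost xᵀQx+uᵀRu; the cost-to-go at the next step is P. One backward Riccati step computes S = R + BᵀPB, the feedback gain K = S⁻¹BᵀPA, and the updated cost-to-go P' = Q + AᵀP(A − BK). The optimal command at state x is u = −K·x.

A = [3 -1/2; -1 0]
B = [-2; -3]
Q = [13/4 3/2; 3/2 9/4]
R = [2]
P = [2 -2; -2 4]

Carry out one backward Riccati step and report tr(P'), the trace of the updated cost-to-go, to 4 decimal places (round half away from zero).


BᵀP = [2.0000 -8.0000]
S = R + BᵀPB = [2] + [20.0000] = [22.0000]
BᵀPA = [14.0000 -1.0000]
K = S⁻¹·BᵀPA = [0.6364 -0.0455]
A−BK = [4.2727 -0.5909; 0.9091 -0.1364]
AᵀP(A−BK) = [25.0909 -3.3636; -3.3636 0.4545]
P' = Q + AᵀP(A−BK) = [28.3409 -1.8636; -1.8636 2.7045]
tr(P') = 31.0455

31.0455


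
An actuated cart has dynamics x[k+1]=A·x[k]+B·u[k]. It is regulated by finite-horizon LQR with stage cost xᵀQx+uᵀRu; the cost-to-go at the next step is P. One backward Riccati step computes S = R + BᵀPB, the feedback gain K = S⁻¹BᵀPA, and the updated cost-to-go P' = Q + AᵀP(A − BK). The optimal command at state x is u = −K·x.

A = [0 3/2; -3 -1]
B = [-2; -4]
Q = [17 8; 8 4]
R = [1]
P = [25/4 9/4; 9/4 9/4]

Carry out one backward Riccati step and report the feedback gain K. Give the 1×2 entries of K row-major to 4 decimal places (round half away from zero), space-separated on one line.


0.4133 -0.1913

BᵀP = [-21.5000 -13.5000]
S = R + BᵀPB = [1] + [97.0000] = [98.0000]
BᵀPA = [40.5000 -18.7500]
K = S⁻¹·BᵀPA = [0.4133 -0.1913]
A−BK = [0.8265 1.1173; -1.3469 -1.7653]
AᵀP(A−BK) = [3.5128 4.3737; 4.3737 5.9751]
P' = Q + AᵀP(A−BK) = [20.5128 12.3737; 12.3737 9.9751]
tr(P') = 30.4879


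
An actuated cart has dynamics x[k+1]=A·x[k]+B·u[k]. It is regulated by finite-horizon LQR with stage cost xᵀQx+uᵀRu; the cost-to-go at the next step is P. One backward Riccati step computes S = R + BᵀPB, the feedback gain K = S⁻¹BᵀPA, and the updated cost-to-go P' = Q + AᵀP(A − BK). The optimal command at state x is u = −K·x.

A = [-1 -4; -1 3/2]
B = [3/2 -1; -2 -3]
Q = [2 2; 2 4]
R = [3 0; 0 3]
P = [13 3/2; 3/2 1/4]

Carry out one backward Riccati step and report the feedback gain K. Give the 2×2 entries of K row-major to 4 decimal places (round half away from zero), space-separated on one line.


-0.3609 -1.4800 0.4368 1.2636

BᵀP = [16.5000 1.7500; -17.5000 -2.2500]
S = R + BᵀPB = [3 0; 0 3] + [21.2500 -21.7500; -21.7500 24.2500] = [24.2500 -21.7500; -21.7500 27.2500]
BᵀPA = [-18.2500 -63.3750; 19.7500 66.6250]
K = S⁻¹·BᵀPA = [-0.3609 -1.4800; 0.4368 1.2636]
A−BK = [-0.0220 -0.5163; -0.4115 2.3309]
AᵀP(A−BK) = [1.0386 3.4075; 3.4075 12.5752]
P' = Q + AᵀP(A−BK) = [3.0386 5.4075; 5.4075 16.5752]
tr(P') = 19.6138


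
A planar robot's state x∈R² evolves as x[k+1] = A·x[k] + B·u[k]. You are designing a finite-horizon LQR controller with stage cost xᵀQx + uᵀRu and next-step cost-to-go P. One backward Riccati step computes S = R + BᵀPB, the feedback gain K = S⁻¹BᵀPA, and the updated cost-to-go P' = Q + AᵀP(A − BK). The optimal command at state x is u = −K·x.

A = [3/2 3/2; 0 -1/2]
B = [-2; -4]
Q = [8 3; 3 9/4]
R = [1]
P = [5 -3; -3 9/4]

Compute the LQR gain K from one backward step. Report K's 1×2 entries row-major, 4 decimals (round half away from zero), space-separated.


BᵀP = [2.0000 -3.0000]
S = R + BᵀPB = [1] + [8.0000] = [9.0000]
BᵀPA = [3.0000 4.5000]
K = S⁻¹·BᵀPA = [0.3333 0.5000]
A−BK = [2.1667 2.5000; 1.3333 1.5000]
AᵀP(A−BK) = [10.2500 12.0000; 12.0000 14.0625]
P' = Q + AᵀP(A−BK) = [18.2500 15.0000; 15.0000 16.3125]
tr(P') = 34.5625

0.3333 0.5000


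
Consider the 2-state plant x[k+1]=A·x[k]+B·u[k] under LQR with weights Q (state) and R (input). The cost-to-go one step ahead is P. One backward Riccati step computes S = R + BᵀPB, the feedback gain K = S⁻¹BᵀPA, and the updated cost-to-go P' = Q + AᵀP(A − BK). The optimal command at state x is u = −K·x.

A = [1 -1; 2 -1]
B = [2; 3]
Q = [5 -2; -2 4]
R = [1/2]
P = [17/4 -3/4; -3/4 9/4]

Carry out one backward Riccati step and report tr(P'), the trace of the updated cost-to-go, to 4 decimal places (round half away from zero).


9.8913

BᵀP = [6.2500 5.2500]
S = R + BᵀPB = [1/2] + [28.2500] = [28.7500]
BᵀPA = [16.7500 -11.5000]
K = S⁻¹·BᵀPA = [0.5826 -0.4000]
A−BK = [-0.1652 -0.2000; 0.2522 0.2000]
AᵀP(A−BK) = [0.4913 0.2000; 0.2000 0.4000]
P' = Q + AᵀP(A−BK) = [5.4913 -1.8000; -1.8000 4.4000]
tr(P') = 9.8913


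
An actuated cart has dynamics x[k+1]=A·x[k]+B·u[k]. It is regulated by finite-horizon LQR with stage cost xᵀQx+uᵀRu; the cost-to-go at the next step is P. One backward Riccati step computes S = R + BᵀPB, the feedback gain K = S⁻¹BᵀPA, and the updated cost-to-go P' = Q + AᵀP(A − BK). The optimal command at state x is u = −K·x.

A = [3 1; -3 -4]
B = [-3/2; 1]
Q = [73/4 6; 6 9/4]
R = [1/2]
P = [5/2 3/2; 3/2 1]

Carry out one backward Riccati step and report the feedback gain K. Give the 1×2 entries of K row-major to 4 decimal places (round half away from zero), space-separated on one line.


BᵀP = [-2.2500 -1.2500]
S = R + BᵀPB = [1/2] + [2.1250] = [2.6250]
BᵀPA = [-3.0000 2.7500]
K = S⁻¹·BᵀPA = [-1.1429 1.0476]
A−BK = [1.2857 2.5714; -1.8571 -5.0476]
AᵀP(A−BK) = [1.0714 0.1429; 0.1429 3.6190]
P' = Q + AᵀP(A−BK) = [19.3214 6.1429; 6.1429 5.8690]
tr(P') = 25.1905

-1.1429 1.0476


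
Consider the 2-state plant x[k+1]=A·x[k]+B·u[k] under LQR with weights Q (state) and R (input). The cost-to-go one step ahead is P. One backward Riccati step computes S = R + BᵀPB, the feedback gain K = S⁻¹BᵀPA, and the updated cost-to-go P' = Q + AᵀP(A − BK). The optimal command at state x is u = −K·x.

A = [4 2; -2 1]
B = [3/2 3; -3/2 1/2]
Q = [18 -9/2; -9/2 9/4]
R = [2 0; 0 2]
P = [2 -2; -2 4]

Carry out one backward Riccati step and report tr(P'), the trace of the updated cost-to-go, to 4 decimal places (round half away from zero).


26.2635

BᵀP = [6.0000 -9.0000; 5.0000 -4.0000]
S = R + BᵀPB = [2 0; 0 2] + [22.5000 13.5000; 13.5000 13.0000] = [24.5000 13.5000; 13.5000 15.0000]
BᵀPA = [42.0000 3.0000; 28.0000 6.0000]
K = S⁻¹·BᵀPA = [1.3603 -0.1943; 0.6424 0.5749]
A−BK = [0.0324 0.5668; -0.2807 0.4211]
AᵀP(A−BK) = [4.8799 0.0648; 0.0648 1.1336]
P' = Q + AᵀP(A−BK) = [22.8799 -4.4352; -4.4352 3.3836]
tr(P') = 26.2635


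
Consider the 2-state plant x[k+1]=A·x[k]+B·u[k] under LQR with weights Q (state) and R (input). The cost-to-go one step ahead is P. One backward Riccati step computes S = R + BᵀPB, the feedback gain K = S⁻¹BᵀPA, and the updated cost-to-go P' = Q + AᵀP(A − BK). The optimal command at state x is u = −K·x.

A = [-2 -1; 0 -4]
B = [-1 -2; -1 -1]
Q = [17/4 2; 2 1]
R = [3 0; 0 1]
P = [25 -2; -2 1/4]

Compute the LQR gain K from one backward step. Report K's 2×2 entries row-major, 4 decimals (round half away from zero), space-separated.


0.1369 0.1047 0.9646 0.3042

BᵀP = [-23.0000 1.7500; -48.0000 3.7500]
S = R + BᵀPB = [3 0; 0 1] + [21.2500 44.2500; 44.2500 92.2500] = [24.2500 44.2500; 44.2500 93.2500]
BᵀPA = [46.0000 16.0000; 96.0000 33.0000]
K = S⁻¹·BᵀPA = [0.1369 0.1047; 0.9646 0.3042]
A−BK = [0.0660 -0.2869; 1.1014 -3.5911]
AᵀP(A−BK) = [1.1080 -0.0198; -0.0198 1.2861]
P' = Q + AᵀP(A−BK) = [5.3580 1.9802; 1.9802 2.2861]
tr(P') = 7.6441
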